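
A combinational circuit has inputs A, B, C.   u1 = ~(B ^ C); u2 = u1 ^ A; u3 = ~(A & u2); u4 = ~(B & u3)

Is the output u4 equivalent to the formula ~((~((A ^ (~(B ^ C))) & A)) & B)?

u1 = ~(B ^ C)
u2 = u1 ^ A = (~(B ^ C)) ^ A
u3 = ~(A & u2) = ~(A & ((~(B ^ C)) ^ A))
u4 = ~(B & u3) = ~(B & (~(A & ((~(B ^ C)) ^ A))))
At A=0, B=1, C=0: circuit gives 0, formula gives 0.
At A=0, B=0, C=0: circuit gives 1, formula gives 1.
Agrees on all 8 inputs.

Yes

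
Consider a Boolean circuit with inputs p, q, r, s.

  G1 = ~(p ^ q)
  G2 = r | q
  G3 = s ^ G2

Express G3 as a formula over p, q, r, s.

s ^ (r | q)

G2 = r | q
G3 = s ^ G2 = s ^ (r | q)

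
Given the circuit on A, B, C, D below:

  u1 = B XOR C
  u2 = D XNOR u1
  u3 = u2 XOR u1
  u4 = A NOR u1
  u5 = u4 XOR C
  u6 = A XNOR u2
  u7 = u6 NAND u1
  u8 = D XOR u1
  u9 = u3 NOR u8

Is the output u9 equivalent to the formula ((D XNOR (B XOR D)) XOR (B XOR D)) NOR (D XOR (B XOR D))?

No

u1 = B XOR C
u2 = D XNOR u1 = D XNOR (B XOR C)
u3 = u2 XOR u1 = (D XNOR (B XOR C)) XOR (B XOR C)
u8 = D XOR u1 = D XOR (B XOR C)
u9 = u3 NOR u8 = ((D XNOR (B XOR C)) XOR (B XOR C)) NOR (D XOR (B XOR C))
At A=0, B=0, C=0, D=1: circuit gives 0, formula gives 1.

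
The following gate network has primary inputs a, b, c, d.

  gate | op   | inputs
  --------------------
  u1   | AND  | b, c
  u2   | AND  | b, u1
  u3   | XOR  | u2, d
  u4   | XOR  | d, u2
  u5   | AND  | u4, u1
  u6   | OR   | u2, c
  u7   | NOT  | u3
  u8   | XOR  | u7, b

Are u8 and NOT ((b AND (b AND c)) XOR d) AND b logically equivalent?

No

u1 = b AND c
u2 = b AND u1 = b AND (b AND c)
u3 = u2 XOR d = (b AND (b AND c)) XOR d
u7 = NOT u3 = NOT ((b AND (b AND c)) XOR d)
u8 = u7 XOR b = NOT ((b AND (b AND c)) XOR d) XOR b
At a=0, b=0, c=0, d=0: circuit gives 1, formula gives 0.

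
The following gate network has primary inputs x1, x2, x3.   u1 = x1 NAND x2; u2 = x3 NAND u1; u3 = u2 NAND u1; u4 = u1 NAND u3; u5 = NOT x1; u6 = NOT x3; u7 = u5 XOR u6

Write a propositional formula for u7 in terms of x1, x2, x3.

NOT x1 XOR NOT x3

u5 = NOT x1
u6 = NOT x3
u7 = u5 XOR u6 = NOT x1 XOR NOT x3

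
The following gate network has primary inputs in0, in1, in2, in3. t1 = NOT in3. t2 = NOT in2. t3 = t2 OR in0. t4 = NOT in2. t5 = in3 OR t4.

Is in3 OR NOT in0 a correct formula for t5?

No

t4 = NOT in2
t5 = in3 OR t4 = in3 OR NOT in2
At in0=0, in1=0, in2=1, in3=0: circuit gives 0, formula gives 1.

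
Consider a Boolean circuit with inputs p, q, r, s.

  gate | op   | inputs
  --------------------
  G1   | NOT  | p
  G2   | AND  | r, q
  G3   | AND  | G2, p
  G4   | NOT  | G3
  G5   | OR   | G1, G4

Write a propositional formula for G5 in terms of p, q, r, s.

G1 = NOT p
G2 = r AND q
G3 = G2 AND p = (r AND q) AND p
G4 = NOT G3 = NOT ((r AND q) AND p)
G5 = G1 OR G4 = NOT p OR NOT ((r AND q) AND p)

NOT p OR NOT ((r AND q) AND p)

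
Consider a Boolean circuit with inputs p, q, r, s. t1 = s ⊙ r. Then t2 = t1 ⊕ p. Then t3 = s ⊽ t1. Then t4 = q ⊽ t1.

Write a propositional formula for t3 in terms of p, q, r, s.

t1 = s ⊙ r
t3 = s ⊽ t1 = s ⊽ (s ⊙ r)

s ⊽ (s ⊙ r)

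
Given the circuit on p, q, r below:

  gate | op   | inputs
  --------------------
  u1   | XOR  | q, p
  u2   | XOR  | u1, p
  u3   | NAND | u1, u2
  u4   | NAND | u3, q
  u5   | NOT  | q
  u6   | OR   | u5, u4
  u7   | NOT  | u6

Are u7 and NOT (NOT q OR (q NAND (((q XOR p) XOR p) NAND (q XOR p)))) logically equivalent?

Yes

u1 = q XOR p
u2 = u1 XOR p = (q XOR p) XOR p
u3 = u1 NAND u2 = (q XOR p) NAND ((q XOR p) XOR p)
u4 = u3 NAND q = ((q XOR p) NAND ((q XOR p) XOR p)) NAND q
u5 = NOT q
u6 = u5 OR u4 = NOT q OR (((q XOR p) NAND ((q XOR p) XOR p)) NAND q)
u7 = NOT u6 = NOT (NOT q OR (((q XOR p) NAND ((q XOR p) XOR p)) NAND q))
At p=0, q=0, r=0: circuit gives 0, formula gives 0.
At p=1, q=1, r=0: circuit gives 1, formula gives 1.
Agrees on all 8 inputs.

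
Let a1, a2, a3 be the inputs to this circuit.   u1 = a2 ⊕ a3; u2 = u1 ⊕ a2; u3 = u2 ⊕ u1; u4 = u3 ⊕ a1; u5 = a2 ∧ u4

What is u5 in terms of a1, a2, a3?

a2 ∧ ((((a2 ⊕ a3) ⊕ a2) ⊕ (a2 ⊕ a3)) ⊕ a1)

u1 = a2 ⊕ a3
u2 = u1 ⊕ a2 = (a2 ⊕ a3) ⊕ a2
u3 = u2 ⊕ u1 = ((a2 ⊕ a3) ⊕ a2) ⊕ (a2 ⊕ a3)
u4 = u3 ⊕ a1 = (((a2 ⊕ a3) ⊕ a2) ⊕ (a2 ⊕ a3)) ⊕ a1
u5 = a2 ∧ u4 = a2 ∧ ((((a2 ⊕ a3) ⊕ a2) ⊕ (a2 ⊕ a3)) ⊕ a1)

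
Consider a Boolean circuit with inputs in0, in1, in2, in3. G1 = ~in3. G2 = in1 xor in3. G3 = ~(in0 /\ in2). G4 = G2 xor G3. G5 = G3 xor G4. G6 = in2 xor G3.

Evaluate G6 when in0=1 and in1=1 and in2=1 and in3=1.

1

G3 = ~(1 /\ 1) = 0
G6 = 1 xor 0 = 1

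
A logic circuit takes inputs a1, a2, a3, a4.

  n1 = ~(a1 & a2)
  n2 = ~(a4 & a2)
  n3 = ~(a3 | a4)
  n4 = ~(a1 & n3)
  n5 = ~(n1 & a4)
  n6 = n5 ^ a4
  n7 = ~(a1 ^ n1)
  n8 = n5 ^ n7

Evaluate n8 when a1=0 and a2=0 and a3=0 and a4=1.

0

n1 = ~(0 & 0) = 1
n5 = ~(1 & 1) = 0
n7 = ~(0 ^ 1) = 0
n8 = 0 ^ 0 = 0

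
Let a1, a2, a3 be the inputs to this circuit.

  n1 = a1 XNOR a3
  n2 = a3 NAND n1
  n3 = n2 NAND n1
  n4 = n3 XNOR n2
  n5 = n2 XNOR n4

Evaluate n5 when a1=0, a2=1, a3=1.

1

n1 = 0 XNOR 1 = 0
n2 = 1 NAND 0 = 1
n3 = 1 NAND 0 = 1
n4 = 1 XNOR 1 = 1
n5 = 1 XNOR 1 = 1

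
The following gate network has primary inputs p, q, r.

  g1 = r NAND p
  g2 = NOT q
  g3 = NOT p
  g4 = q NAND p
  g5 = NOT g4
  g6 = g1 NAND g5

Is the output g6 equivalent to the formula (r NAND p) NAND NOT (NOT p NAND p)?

No

g1 = r NAND p
g4 = q NAND p
g5 = NOT g4 = NOT (q NAND p)
g6 = g1 NAND g5 = (r NAND p) NAND NOT (q NAND p)
At p=1, q=1, r=0: circuit gives 0, formula gives 1.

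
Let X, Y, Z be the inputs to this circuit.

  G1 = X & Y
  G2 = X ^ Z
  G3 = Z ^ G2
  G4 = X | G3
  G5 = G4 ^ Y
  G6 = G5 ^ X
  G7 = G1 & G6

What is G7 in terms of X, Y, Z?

G1 = X & Y
G2 = X ^ Z
G3 = Z ^ G2 = Z ^ (X ^ Z)
G4 = X | G3 = X | (Z ^ (X ^ Z))
G5 = G4 ^ Y = (X | (Z ^ (X ^ Z))) ^ Y
G6 = G5 ^ X = ((X | (Z ^ (X ^ Z))) ^ Y) ^ X
G7 = G1 & G6 = (X & Y) & (((X | (Z ^ (X ^ Z))) ^ Y) ^ X)

(X & Y) & (((X | (Z ^ (X ^ Z))) ^ Y) ^ X)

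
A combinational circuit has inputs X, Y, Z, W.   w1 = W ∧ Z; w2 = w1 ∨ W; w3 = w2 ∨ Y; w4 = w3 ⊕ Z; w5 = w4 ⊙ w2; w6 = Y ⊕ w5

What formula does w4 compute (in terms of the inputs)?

(((W ∧ Z) ∨ W) ∨ Y) ⊕ Z

w1 = W ∧ Z
w2 = w1 ∨ W = (W ∧ Z) ∨ W
w3 = w2 ∨ Y = ((W ∧ Z) ∨ W) ∨ Y
w4 = w3 ⊕ Z = (((W ∧ Z) ∨ W) ∨ Y) ⊕ Z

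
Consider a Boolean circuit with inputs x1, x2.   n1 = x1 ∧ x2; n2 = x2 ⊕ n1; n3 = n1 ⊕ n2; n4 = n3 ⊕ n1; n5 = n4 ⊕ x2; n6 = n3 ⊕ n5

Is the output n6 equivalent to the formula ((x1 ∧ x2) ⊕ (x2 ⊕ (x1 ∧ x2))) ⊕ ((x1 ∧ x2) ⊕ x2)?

No

n1 = x1 ∧ x2
n2 = x2 ⊕ n1 = x2 ⊕ (x1 ∧ x2)
n3 = n1 ⊕ n2 = (x1 ∧ x2) ⊕ (x2 ⊕ (x1 ∧ x2))
n4 = n3 ⊕ n1 = ((x1 ∧ x2) ⊕ (x2 ⊕ (x1 ∧ x2))) ⊕ (x1 ∧ x2)
n5 = n4 ⊕ x2 = (((x1 ∧ x2) ⊕ (x2 ⊕ (x1 ∧ x2))) ⊕ (x1 ∧ x2)) ⊕ x2
n6 = n3 ⊕ n5 = ((x1 ∧ x2) ⊕ (x2 ⊕ (x1 ∧ x2))) ⊕ ((((x1 ∧ x2) ⊕ (x2 ⊕ (x1 ∧ x2))) ⊕ (x1 ∧ x2)) ⊕ x2)
At x1=0, x2=1: circuit gives 1, formula gives 0.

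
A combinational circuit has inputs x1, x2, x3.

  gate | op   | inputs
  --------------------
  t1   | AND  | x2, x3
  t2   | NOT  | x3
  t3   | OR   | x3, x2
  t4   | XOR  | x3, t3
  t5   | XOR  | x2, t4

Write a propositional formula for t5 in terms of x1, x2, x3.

x2 XOR (x3 XOR (x3 OR x2))

t3 = x3 OR x2
t4 = x3 XOR t3 = x3 XOR (x3 OR x2)
t5 = x2 XOR t4 = x2 XOR (x3 XOR (x3 OR x2))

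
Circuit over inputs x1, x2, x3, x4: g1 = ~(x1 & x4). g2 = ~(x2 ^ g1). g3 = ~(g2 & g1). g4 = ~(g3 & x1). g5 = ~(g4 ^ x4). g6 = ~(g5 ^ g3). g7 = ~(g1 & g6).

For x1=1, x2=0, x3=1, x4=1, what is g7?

1

g1 = ~(1 & 1) = 0
g2 = ~(0 ^ 0) = 1
g3 = ~(1 & 0) = 1
g4 = ~(1 & 1) = 0
g5 = ~(0 ^ 1) = 0
g6 = ~(0 ^ 1) = 0
g7 = ~(0 & 0) = 1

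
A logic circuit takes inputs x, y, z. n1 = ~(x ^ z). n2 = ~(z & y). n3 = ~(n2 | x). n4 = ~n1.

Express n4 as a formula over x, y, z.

n1 = ~(x ^ z)
n4 = ~n1 = ~(~(x ^ z))

~(~(x ^ z))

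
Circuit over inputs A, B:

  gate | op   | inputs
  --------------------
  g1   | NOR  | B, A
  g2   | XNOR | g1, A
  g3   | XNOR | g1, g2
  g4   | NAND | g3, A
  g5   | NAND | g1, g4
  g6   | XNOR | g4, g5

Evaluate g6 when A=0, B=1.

g1 = 1 NOR 0 = 0
g2 = 0 XNOR 0 = 1
g3 = 0 XNOR 1 = 0
g4 = 0 NAND 0 = 1
g5 = 0 NAND 1 = 1
g6 = 1 XNOR 1 = 1

1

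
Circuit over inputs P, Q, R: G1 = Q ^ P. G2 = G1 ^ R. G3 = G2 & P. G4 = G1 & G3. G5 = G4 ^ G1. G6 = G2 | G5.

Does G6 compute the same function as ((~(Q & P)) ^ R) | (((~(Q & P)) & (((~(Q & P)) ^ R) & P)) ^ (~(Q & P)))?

G1 = Q ^ P
G2 = G1 ^ R = (Q ^ P) ^ R
G3 = G2 & P = ((Q ^ P) ^ R) & P
G4 = G1 & G3 = (Q ^ P) & (((Q ^ P) ^ R) & P)
G5 = G4 ^ G1 = ((Q ^ P) & (((Q ^ P) ^ R) & P)) ^ (Q ^ P)
G6 = G2 | G5 = ((Q ^ P) ^ R) | (((Q ^ P) & (((Q ^ P) ^ R) & P)) ^ (Q ^ P))
At P=0, Q=0, R=0: circuit gives 0, formula gives 1.

No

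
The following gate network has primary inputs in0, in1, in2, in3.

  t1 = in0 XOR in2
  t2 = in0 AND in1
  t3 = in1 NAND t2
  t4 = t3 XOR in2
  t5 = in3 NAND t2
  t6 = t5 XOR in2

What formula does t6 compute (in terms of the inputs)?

t2 = in0 AND in1
t5 = in3 NAND t2 = in3 NAND (in0 AND in1)
t6 = t5 XOR in2 = (in3 NAND (in0 AND in1)) XOR in2

(in3 NAND (in0 AND in1)) XOR in2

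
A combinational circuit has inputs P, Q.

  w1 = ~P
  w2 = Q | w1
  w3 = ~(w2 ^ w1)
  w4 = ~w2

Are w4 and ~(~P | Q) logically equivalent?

Yes

w1 = ~P
w2 = Q | w1 = Q | ~P
w4 = ~w2 = ~(Q | ~P)
At P=0, Q=0: circuit gives 0, formula gives 0.
At P=1, Q=0: circuit gives 1, formula gives 1.
Agrees on all 4 inputs.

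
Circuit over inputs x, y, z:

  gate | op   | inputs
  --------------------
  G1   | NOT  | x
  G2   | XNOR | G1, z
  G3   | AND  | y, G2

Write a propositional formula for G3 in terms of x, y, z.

G1 = NOT x
G2 = G1 XNOR z = NOT x XNOR z
G3 = y AND G2 = y AND (NOT x XNOR z)

y AND (NOT x XNOR z)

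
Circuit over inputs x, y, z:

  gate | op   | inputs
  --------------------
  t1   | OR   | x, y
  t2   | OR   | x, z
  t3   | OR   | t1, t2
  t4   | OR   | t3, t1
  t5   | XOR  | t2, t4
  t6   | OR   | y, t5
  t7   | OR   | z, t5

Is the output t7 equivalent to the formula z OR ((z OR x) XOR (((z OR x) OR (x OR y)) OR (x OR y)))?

t1 = x OR y
t2 = x OR z
t3 = t1 OR t2 = (x OR y) OR (x OR z)
t4 = t3 OR t1 = ((x OR y) OR (x OR z)) OR (x OR y)
t5 = t2 XOR t4 = (x OR z) XOR (((x OR y) OR (x OR z)) OR (x OR y))
t7 = z OR t5 = z OR ((x OR z) XOR (((x OR y) OR (x OR z)) OR (x OR y)))
At x=0, y=0, z=0: circuit gives 0, formula gives 0.
At x=0, y=0, z=1: circuit gives 1, formula gives 1.
Agrees on all 8 inputs.

Yes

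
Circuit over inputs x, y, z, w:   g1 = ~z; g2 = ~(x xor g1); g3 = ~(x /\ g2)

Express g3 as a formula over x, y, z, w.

~(x /\ (~(x xor ~z)))

g1 = ~z
g2 = ~(x xor g1) = ~(x xor ~z)
g3 = ~(x /\ g2) = ~(x /\ (~(x xor ~z)))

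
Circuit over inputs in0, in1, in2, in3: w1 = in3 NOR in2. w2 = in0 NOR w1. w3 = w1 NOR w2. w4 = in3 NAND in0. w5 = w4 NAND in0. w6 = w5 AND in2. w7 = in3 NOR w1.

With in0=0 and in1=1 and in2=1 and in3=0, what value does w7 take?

1

w1 = 0 NOR 1 = 0
w7 = 0 NOR 0 = 1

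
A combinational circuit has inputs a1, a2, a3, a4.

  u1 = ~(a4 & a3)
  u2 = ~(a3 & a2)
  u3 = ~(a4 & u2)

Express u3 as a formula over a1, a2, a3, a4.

u2 = ~(a3 & a2)
u3 = ~(a4 & u2) = ~(a4 & (~(a3 & a2)))

~(a4 & (~(a3 & a2)))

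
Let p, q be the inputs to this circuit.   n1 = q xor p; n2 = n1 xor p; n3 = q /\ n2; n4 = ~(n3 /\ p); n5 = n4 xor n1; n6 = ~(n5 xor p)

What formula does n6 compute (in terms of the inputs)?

n1 = q xor p
n2 = n1 xor p = (q xor p) xor p
n3 = q /\ n2 = q /\ ((q xor p) xor p)
n4 = ~(n3 /\ p) = ~((q /\ ((q xor p) xor p)) /\ p)
n5 = n4 xor n1 = (~((q /\ ((q xor p) xor p)) /\ p)) xor (q xor p)
n6 = ~(n5 xor p) = ~(((~((q /\ ((q xor p) xor p)) /\ p)) xor (q xor p)) xor p)

~(((~((q /\ ((q xor p) xor p)) /\ p)) xor (q xor p)) xor p)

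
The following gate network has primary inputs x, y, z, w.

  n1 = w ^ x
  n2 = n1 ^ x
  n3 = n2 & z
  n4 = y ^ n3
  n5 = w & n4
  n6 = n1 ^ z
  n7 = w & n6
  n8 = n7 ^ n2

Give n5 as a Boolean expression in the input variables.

n1 = w ^ x
n2 = n1 ^ x = (w ^ x) ^ x
n3 = n2 & z = ((w ^ x) ^ x) & z
n4 = y ^ n3 = y ^ (((w ^ x) ^ x) & z)
n5 = w & n4 = w & (y ^ (((w ^ x) ^ x) & z))

w & (y ^ (((w ^ x) ^ x) & z))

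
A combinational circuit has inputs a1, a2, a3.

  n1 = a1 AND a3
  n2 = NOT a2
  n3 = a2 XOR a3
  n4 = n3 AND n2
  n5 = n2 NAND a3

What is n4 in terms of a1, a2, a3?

(a2 XOR a3) AND NOT a2

n2 = NOT a2
n3 = a2 XOR a3
n4 = n3 AND n2 = (a2 XOR a3) AND NOT a2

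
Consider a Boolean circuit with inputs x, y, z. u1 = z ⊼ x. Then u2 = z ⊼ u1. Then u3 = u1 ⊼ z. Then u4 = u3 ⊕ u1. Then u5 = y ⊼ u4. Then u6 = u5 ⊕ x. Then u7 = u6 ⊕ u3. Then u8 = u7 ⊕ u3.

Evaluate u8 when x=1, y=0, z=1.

0

u1 = 1 ⊼ 1 = 0
u3 = 0 ⊼ 1 = 1
u4 = 1 ⊕ 0 = 1
u5 = 0 ⊼ 1 = 1
u6 = 1 ⊕ 1 = 0
u7 = 0 ⊕ 1 = 1
u8 = 1 ⊕ 1 = 0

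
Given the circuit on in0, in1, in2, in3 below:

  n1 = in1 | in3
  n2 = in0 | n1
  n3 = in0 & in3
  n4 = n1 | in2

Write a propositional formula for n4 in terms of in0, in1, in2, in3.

n1 = in1 | in3
n4 = n1 | in2 = (in1 | in3) | in2

(in1 | in3) | in2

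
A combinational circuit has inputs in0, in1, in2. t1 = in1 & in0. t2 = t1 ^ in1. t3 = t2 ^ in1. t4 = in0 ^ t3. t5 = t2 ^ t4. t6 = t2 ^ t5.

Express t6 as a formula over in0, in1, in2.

((in1 & in0) ^ in1) ^ (((in1 & in0) ^ in1) ^ (in0 ^ (((in1 & in0) ^ in1) ^ in1)))

t1 = in1 & in0
t2 = t1 ^ in1 = (in1 & in0) ^ in1
t3 = t2 ^ in1 = ((in1 & in0) ^ in1) ^ in1
t4 = in0 ^ t3 = in0 ^ (((in1 & in0) ^ in1) ^ in1)
t5 = t2 ^ t4 = ((in1 & in0) ^ in1) ^ (in0 ^ (((in1 & in0) ^ in1) ^ in1))
t6 = t2 ^ t5 = ((in1 & in0) ^ in1) ^ (((in1 & in0) ^ in1) ^ (in0 ^ (((in1 & in0) ^ in1) ^ in1)))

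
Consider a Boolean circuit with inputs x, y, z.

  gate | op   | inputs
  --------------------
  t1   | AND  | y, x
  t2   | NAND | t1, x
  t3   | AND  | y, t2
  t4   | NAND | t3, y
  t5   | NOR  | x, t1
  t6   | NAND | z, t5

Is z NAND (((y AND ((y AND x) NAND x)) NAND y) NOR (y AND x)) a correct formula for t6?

No

t1 = y AND x
t5 = x NOR t1 = x NOR (y AND x)
t6 = z NAND t5 = z NAND (x NOR (y AND x))
At x=0, y=0, z=1: circuit gives 0, formula gives 1.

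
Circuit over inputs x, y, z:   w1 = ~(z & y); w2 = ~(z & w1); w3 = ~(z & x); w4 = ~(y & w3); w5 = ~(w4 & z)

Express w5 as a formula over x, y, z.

w3 = ~(z & x)
w4 = ~(y & w3) = ~(y & (~(z & x)))
w5 = ~(w4 & z) = ~((~(y & (~(z & x)))) & z)

~((~(y & (~(z & x)))) & z)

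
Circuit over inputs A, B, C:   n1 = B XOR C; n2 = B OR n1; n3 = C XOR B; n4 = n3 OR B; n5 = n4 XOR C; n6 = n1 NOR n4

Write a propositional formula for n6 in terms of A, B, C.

(B XOR C) NOR ((C XOR B) OR B)

n1 = B XOR C
n3 = C XOR B
n4 = n3 OR B = (C XOR B) OR B
n6 = n1 NOR n4 = (B XOR C) NOR ((C XOR B) OR B)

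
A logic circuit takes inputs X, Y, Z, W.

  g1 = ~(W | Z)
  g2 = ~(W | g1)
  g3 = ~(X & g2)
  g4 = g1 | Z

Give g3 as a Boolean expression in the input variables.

g1 = ~(W | Z)
g2 = ~(W | g1) = ~(W | (~(W | Z)))
g3 = ~(X & g2) = ~(X & (~(W | (~(W | Z)))))

~(X & (~(W | (~(W | Z)))))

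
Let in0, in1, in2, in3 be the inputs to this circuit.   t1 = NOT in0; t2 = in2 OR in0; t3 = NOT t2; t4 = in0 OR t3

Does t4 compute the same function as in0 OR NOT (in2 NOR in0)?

t2 = in2 OR in0
t3 = NOT t2 = NOT (in2 OR in0)
t4 = in0 OR t3 = in0 OR NOT (in2 OR in0)
At in0=0, in1=0, in2=0, in3=0: circuit gives 1, formula gives 0.

No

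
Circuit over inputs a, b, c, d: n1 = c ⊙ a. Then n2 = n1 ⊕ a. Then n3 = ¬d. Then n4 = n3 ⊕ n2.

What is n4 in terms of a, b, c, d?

n1 = c ⊙ a
n2 = n1 ⊕ a = (c ⊙ a) ⊕ a
n3 = ¬d
n4 = n3 ⊕ n2 = ¬d ⊕ ((c ⊙ a) ⊕ a)

¬d ⊕ ((c ⊙ a) ⊕ a)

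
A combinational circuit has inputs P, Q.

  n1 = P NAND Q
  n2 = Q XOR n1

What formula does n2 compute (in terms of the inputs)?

Q XOR (P NAND Q)

n1 = P NAND Q
n2 = Q XOR n1 = Q XOR (P NAND Q)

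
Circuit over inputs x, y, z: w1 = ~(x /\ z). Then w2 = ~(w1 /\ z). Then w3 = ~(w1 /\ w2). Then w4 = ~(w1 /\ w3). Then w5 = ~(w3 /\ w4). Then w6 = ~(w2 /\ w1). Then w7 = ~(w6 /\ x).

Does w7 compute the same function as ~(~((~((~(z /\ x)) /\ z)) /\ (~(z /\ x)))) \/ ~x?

w1 = ~(x /\ z)
w2 = ~(w1 /\ z) = ~((~(x /\ z)) /\ z)
w6 = ~(w2 /\ w1) = ~((~((~(x /\ z)) /\ z)) /\ (~(x /\ z)))
w7 = ~(w6 /\ x) = ~((~((~((~(x /\ z)) /\ z)) /\ (~(x /\ z)))) /\ x)
At x=1, y=0, z=1: circuit gives 0, formula gives 0.
At x=0, y=0, z=0: circuit gives 1, formula gives 1.
Agrees on all 8 inputs.

Yes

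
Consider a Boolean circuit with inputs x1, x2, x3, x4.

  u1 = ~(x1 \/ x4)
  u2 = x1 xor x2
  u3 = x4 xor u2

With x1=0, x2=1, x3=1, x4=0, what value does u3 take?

u2 = 0 xor 1 = 1
u3 = 0 xor 1 = 1

1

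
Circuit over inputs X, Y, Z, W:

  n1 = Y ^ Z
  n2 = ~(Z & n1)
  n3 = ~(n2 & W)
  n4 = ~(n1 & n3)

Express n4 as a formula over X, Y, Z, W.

~((Y ^ Z) & (~((~(Z & (Y ^ Z))) & W)))

n1 = Y ^ Z
n2 = ~(Z & n1) = ~(Z & (Y ^ Z))
n3 = ~(n2 & W) = ~((~(Z & (Y ^ Z))) & W)
n4 = ~(n1 & n3) = ~((Y ^ Z) & (~((~(Z & (Y ^ Z))) & W)))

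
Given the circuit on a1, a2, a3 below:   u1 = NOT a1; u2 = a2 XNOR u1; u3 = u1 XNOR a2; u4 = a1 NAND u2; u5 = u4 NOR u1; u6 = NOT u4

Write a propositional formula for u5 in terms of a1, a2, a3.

u1 = NOT a1
u2 = a2 XNOR u1 = a2 XNOR NOT a1
u4 = a1 NAND u2 = a1 NAND (a2 XNOR NOT a1)
u5 = u4 NOR u1 = (a1 NAND (a2 XNOR NOT a1)) NOR NOT a1

(a1 NAND (a2 XNOR NOT a1)) NOR NOT a1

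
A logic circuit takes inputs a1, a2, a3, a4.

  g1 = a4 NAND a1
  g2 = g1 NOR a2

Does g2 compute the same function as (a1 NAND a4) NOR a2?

g1 = a4 NAND a1
g2 = g1 NOR a2 = (a4 NAND a1) NOR a2
At a1=0, a2=0, a3=0, a4=0: circuit gives 0, formula gives 0.
At a1=1, a2=0, a3=0, a4=1: circuit gives 1, formula gives 1.
Agrees on all 16 inputs.

Yes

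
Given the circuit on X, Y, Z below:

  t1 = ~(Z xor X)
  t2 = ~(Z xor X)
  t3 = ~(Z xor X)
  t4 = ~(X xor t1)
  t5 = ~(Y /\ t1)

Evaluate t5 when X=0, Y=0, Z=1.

t1 = ~(1 xor 0) = 0
t5 = ~(0 /\ 0) = 1

1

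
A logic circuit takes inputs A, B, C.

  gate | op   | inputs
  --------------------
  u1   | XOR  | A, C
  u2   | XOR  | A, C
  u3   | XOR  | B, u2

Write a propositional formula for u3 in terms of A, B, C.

B XOR (A XOR C)

u2 = A XOR C
u3 = B XOR u2 = B XOR (A XOR C)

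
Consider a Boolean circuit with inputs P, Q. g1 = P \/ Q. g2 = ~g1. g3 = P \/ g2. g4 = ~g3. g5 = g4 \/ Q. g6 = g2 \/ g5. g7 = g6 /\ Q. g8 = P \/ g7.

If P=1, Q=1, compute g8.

g1 = 1 \/ 1 = 1
g2 = ~1 = 0
g3 = 1 \/ 0 = 1
g4 = ~1 = 0
g5 = 0 \/ 1 = 1
g6 = 0 \/ 1 = 1
g7 = 1 /\ 1 = 1
g8 = 1 \/ 1 = 1

1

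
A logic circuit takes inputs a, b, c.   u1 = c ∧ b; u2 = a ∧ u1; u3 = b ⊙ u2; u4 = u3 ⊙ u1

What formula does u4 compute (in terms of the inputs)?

(b ⊙ (a ∧ (c ∧ b))) ⊙ (c ∧ b)

u1 = c ∧ b
u2 = a ∧ u1 = a ∧ (c ∧ b)
u3 = b ⊙ u2 = b ⊙ (a ∧ (c ∧ b))
u4 = u3 ⊙ u1 = (b ⊙ (a ∧ (c ∧ b))) ⊙ (c ∧ b)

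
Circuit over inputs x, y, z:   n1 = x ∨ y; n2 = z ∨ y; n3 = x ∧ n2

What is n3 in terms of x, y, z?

x ∧ (z ∨ y)

n2 = z ∨ y
n3 = x ∧ n2 = x ∧ (z ∨ y)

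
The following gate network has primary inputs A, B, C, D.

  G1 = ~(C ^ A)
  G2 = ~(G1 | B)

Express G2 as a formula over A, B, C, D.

G1 = ~(C ^ A)
G2 = ~(G1 | B) = ~((~(C ^ A)) | B)

~((~(C ^ A)) | B)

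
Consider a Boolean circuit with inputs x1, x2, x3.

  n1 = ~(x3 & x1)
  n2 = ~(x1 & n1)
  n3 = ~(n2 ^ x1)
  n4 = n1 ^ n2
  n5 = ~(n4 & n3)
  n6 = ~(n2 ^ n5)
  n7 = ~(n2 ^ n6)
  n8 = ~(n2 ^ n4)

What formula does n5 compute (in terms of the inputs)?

n1 = ~(x3 & x1)
n2 = ~(x1 & n1) = ~(x1 & (~(x3 & x1)))
n3 = ~(n2 ^ x1) = ~((~(x1 & (~(x3 & x1)))) ^ x1)
n4 = n1 ^ n2 = (~(x3 & x1)) ^ (~(x1 & (~(x3 & x1))))
n5 = ~(n4 & n3) = ~(((~(x3 & x1)) ^ (~(x1 & (~(x3 & x1))))) & (~((~(x1 & (~(x3 & x1)))) ^ x1)))

~(((~(x3 & x1)) ^ (~(x1 & (~(x3 & x1))))) & (~((~(x1 & (~(x3 & x1)))) ^ x1)))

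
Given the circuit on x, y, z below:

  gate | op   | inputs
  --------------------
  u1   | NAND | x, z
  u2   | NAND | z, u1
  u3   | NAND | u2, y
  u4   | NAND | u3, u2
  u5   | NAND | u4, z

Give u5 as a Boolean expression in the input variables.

u1 = x NAND z
u2 = z NAND u1 = z NAND (x NAND z)
u3 = u2 NAND y = (z NAND (x NAND z)) NAND y
u4 = u3 NAND u2 = ((z NAND (x NAND z)) NAND y) NAND (z NAND (x NAND z))
u5 = u4 NAND z = (((z NAND (x NAND z)) NAND y) NAND (z NAND (x NAND z))) NAND z

(((z NAND (x NAND z)) NAND y) NAND (z NAND (x NAND z))) NAND z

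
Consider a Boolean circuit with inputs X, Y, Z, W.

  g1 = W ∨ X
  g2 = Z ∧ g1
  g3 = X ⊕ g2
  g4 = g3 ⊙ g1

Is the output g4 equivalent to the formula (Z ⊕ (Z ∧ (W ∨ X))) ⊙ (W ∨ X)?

g1 = W ∨ X
g2 = Z ∧ g1 = Z ∧ (W ∨ X)
g3 = X ⊕ g2 = X ⊕ (Z ∧ (W ∨ X))
g4 = g3 ⊙ g1 = (X ⊕ (Z ∧ (W ∨ X))) ⊙ (W ∨ X)
At X=0, Y=0, Z=1, W=0: circuit gives 1, formula gives 0.

No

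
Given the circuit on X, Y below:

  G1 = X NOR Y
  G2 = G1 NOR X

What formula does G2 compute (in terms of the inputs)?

(X NOR Y) NOR X

G1 = X NOR Y
G2 = G1 NOR X = (X NOR Y) NOR X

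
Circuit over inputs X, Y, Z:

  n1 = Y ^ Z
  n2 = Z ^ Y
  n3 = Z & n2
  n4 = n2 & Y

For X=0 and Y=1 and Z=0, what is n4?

1

n2 = 0 ^ 1 = 1
n4 = 1 & 1 = 1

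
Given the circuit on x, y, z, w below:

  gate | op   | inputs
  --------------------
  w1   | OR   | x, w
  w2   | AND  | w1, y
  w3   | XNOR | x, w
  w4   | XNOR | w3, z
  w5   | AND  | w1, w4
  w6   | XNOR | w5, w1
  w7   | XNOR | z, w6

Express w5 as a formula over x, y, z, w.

(x OR w) AND ((x XNOR w) XNOR z)

w1 = x OR w
w3 = x XNOR w
w4 = w3 XNOR z = (x XNOR w) XNOR z
w5 = w1 AND w4 = (x OR w) AND ((x XNOR w) XNOR z)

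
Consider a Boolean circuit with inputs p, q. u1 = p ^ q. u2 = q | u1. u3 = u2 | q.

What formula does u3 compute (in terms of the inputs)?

(q | (p ^ q)) | q

u1 = p ^ q
u2 = q | u1 = q | (p ^ q)
u3 = u2 | q = (q | (p ^ q)) | q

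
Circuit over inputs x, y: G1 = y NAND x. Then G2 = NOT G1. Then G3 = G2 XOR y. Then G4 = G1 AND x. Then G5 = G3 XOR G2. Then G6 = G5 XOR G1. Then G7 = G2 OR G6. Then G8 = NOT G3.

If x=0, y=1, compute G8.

0

G1 = 1 NAND 0 = 1
G2 = NOT 1 = 0
G3 = 0 XOR 1 = 1
G8 = NOT 1 = 0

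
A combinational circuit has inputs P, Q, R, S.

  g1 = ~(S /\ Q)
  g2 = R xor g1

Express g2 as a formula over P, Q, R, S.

g1 = ~(S /\ Q)
g2 = R xor g1 = R xor (~(S /\ Q))

R xor (~(S /\ Q))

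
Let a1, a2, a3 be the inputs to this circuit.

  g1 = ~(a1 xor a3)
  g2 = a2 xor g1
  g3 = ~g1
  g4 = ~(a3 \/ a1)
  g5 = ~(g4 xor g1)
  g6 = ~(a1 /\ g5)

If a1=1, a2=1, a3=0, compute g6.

0

g1 = ~(1 xor 0) = 0
g4 = ~(0 \/ 1) = 0
g5 = ~(0 xor 0) = 1
g6 = ~(1 /\ 1) = 0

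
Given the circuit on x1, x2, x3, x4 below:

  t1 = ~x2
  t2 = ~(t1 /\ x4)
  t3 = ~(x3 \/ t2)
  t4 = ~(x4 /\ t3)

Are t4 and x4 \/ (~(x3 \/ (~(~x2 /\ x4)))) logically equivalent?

t1 = ~x2
t2 = ~(t1 /\ x4) = ~(~x2 /\ x4)
t3 = ~(x3 \/ t2) = ~(x3 \/ (~(~x2 /\ x4)))
t4 = ~(x4 /\ t3) = ~(x4 /\ (~(x3 \/ (~(~x2 /\ x4)))))
At x1=0, x2=0, x3=0, x4=0: circuit gives 1, formula gives 0.

No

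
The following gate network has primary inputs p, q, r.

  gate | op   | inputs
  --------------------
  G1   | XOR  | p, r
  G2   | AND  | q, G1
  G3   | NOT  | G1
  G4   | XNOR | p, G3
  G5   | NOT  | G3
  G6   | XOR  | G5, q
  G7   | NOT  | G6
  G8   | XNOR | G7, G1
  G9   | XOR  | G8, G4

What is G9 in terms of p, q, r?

(NOT (NOT NOT (p XOR r) XOR q) XNOR (p XOR r)) XOR (p XNOR NOT (p XOR r))

G1 = p XOR r
G3 = NOT G1 = NOT (p XOR r)
G4 = p XNOR G3 = p XNOR NOT (p XOR r)
G5 = NOT G3 = NOT NOT (p XOR r)
G6 = G5 XOR q = NOT NOT (p XOR r) XOR q
G7 = NOT G6 = NOT (NOT NOT (p XOR r) XOR q)
G8 = G7 XNOR G1 = NOT (NOT NOT (p XOR r) XOR q) XNOR (p XOR r)
G9 = G8 XOR G4 = (NOT (NOT NOT (p XOR r) XOR q) XNOR (p XOR r)) XOR (p XNOR NOT (p XOR r))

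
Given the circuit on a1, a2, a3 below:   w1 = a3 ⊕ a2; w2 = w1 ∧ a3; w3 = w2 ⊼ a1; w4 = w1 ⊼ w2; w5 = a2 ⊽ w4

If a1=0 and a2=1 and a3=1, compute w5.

w1 = 1 ⊕ 1 = 0
w2 = 0 ∧ 1 = 0
w4 = 0 ⊼ 0 = 1
w5 = 1 ⊽ 1 = 0

0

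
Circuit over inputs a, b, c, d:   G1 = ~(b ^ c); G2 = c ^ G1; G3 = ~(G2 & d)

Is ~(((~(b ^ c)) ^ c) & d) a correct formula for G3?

Yes

G1 = ~(b ^ c)
G2 = c ^ G1 = c ^ (~(b ^ c))
G3 = ~(G2 & d) = ~((c ^ (~(b ^ c))) & d)
At a=0, b=0, c=0, d=1: circuit gives 0, formula gives 0.
At a=0, b=0, c=0, d=0: circuit gives 1, formula gives 1.
Agrees on all 16 inputs.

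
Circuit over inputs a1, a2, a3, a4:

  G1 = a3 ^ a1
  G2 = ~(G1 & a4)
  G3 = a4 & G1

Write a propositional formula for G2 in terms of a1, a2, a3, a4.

G1 = a3 ^ a1
G2 = ~(G1 & a4) = ~((a3 ^ a1) & a4)

~((a3 ^ a1) & a4)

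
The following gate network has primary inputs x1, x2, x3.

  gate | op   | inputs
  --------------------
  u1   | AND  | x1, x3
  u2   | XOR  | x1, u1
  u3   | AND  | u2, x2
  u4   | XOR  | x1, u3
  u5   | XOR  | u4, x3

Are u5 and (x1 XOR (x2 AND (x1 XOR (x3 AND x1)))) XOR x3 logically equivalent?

Yes

u1 = x1 AND x3
u2 = x1 XOR u1 = x1 XOR (x1 AND x3)
u3 = u2 AND x2 = (x1 XOR (x1 AND x3)) AND x2
u4 = x1 XOR u3 = x1 XOR ((x1 XOR (x1 AND x3)) AND x2)
u5 = u4 XOR x3 = (x1 XOR ((x1 XOR (x1 AND x3)) AND x2)) XOR x3
At x1=0, x2=0, x3=0: circuit gives 0, formula gives 0.
At x1=0, x2=0, x3=1: circuit gives 1, formula gives 1.
Agrees on all 8 inputs.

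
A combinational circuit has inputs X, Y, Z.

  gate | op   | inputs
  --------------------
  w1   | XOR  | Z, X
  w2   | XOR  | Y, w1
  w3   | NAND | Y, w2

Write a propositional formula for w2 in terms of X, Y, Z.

Y XOR (Z XOR X)

w1 = Z XOR X
w2 = Y XOR w1 = Y XOR (Z XOR X)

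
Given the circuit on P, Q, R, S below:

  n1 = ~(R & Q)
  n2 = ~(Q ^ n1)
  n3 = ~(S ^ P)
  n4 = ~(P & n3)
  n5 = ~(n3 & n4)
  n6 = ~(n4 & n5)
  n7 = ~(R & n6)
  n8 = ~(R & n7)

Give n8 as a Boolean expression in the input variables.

n3 = ~(S ^ P)
n4 = ~(P & n3) = ~(P & (~(S ^ P)))
n5 = ~(n3 & n4) = ~((~(S ^ P)) & (~(P & (~(S ^ P)))))
n6 = ~(n4 & n5) = ~((~(P & (~(S ^ P)))) & (~((~(S ^ P)) & (~(P & (~(S ^ P)))))))
n7 = ~(R & n6) = ~(R & (~((~(P & (~(S ^ P)))) & (~((~(S ^ P)) & (~(P & (~(S ^ P)))))))))
n8 = ~(R & n7) = ~(R & (~(R & (~((~(P & (~(S ^ P)))) & (~((~(S ^ P)) & (~(P & (~(S ^ P)))))))))))

~(R & (~(R & (~((~(P & (~(S ^ P)))) & (~((~(S ^ P)) & (~(P & (~(S ^ P)))))))))))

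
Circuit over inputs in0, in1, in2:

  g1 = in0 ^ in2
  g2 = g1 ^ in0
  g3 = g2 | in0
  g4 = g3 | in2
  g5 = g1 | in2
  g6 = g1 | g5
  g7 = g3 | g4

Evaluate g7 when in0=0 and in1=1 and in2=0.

g1 = 0 ^ 0 = 0
g2 = 0 ^ 0 = 0
g3 = 0 | 0 = 0
g4 = 0 | 0 = 0
g7 = 0 | 0 = 0

0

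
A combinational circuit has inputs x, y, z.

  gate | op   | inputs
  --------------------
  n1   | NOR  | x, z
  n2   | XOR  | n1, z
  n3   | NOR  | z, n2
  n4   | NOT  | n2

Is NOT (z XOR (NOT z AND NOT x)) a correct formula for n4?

n1 = x NOR z
n2 = n1 XOR z = (x NOR z) XOR z
n4 = NOT n2 = NOT ((x NOR z) XOR z)
At x=0, y=0, z=0: circuit gives 0, formula gives 0.
At x=1, y=0, z=0: circuit gives 1, formula gives 1.
Agrees on all 8 inputs.

Yes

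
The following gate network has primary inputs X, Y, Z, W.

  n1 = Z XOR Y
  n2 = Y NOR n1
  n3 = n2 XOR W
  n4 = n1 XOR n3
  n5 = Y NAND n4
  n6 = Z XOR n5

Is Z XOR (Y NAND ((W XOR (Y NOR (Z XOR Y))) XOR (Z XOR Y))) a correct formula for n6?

Yes

n1 = Z XOR Y
n2 = Y NOR n1 = Y NOR (Z XOR Y)
n3 = n2 XOR W = (Y NOR (Z XOR Y)) XOR W
n4 = n1 XOR n3 = (Z XOR Y) XOR ((Y NOR (Z XOR Y)) XOR W)
n5 = Y NAND n4 = Y NAND ((Z XOR Y) XOR ((Y NOR (Z XOR Y)) XOR W))
n6 = Z XOR n5 = Z XOR (Y NAND ((Z XOR Y) XOR ((Y NOR (Z XOR Y)) XOR W)))
At X=0, Y=0, Z=1, W=0: circuit gives 0, formula gives 0.
At X=0, Y=0, Z=0, W=0: circuit gives 1, formula gives 1.
Agrees on all 16 inputs.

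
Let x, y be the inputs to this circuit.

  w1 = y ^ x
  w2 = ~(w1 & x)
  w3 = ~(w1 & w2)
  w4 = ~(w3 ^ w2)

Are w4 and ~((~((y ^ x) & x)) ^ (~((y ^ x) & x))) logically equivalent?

No

w1 = y ^ x
w2 = ~(w1 & x) = ~((y ^ x) & x)
w3 = ~(w1 & w2) = ~((y ^ x) & (~((y ^ x) & x)))
w4 = ~(w3 ^ w2) = ~((~((y ^ x) & (~((y ^ x) & x)))) ^ (~((y ^ x) & x)))
At x=0, y=1: circuit gives 0, formula gives 1.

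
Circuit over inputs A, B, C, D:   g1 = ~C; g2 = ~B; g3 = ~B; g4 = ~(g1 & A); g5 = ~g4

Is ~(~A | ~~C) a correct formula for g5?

g1 = ~C
g4 = ~(g1 & A) = ~(~C & A)
g5 = ~g4 = ~(~(~C & A))
At A=0, B=0, C=0, D=0: circuit gives 0, formula gives 0.
At A=1, B=0, C=0, D=0: circuit gives 1, formula gives 1.
Agrees on all 16 inputs.

Yes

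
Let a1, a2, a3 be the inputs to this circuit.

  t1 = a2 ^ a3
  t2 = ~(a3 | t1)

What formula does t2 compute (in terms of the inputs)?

t1 = a2 ^ a3
t2 = ~(a3 | t1) = ~(a3 | (a2 ^ a3))

~(a3 | (a2 ^ a3))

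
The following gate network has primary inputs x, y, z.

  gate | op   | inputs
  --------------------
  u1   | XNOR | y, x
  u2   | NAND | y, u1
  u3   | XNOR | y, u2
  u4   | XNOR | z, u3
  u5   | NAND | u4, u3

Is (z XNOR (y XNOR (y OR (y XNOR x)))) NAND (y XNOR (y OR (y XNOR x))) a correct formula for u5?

u1 = y XNOR x
u2 = y NAND u1 = y NAND (y XNOR x)
u3 = y XNOR u2 = y XNOR (y NAND (y XNOR x))
u4 = z XNOR u3 = z XNOR (y XNOR (y NAND (y XNOR x)))
u5 = u4 NAND u3 = (z XNOR (y XNOR (y NAND (y XNOR x)))) NAND (y XNOR (y NAND (y XNOR x)))
At x=1, y=0, z=1: circuit gives 1, formula gives 0.

No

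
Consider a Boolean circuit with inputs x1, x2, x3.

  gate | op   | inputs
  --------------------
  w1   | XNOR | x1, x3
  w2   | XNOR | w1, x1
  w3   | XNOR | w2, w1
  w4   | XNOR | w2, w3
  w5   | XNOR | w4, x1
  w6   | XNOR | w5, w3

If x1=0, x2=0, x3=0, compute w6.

1

w1 = 0 XNOR 0 = 1
w2 = 1 XNOR 0 = 0
w3 = 0 XNOR 1 = 0
w4 = 0 XNOR 0 = 1
w5 = 1 XNOR 0 = 0
w6 = 0 XNOR 0 = 1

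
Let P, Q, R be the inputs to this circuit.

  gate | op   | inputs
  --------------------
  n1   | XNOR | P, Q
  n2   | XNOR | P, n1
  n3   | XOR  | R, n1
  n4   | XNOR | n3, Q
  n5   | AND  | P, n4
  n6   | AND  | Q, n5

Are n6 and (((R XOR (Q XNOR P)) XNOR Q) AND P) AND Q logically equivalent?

n1 = P XNOR Q
n3 = R XOR n1 = R XOR (P XNOR Q)
n4 = n3 XNOR Q = (R XOR (P XNOR Q)) XNOR Q
n5 = P AND n4 = P AND ((R XOR (P XNOR Q)) XNOR Q)
n6 = Q AND n5 = Q AND (P AND ((R XOR (P XNOR Q)) XNOR Q))
At P=0, Q=0, R=0: circuit gives 0, formula gives 0.
At P=1, Q=1, R=0: circuit gives 1, formula gives 1.
Agrees on all 8 inputs.

Yes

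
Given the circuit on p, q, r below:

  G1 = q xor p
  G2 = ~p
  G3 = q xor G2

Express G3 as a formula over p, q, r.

q xor ~p

G2 = ~p
G3 = q xor G2 = q xor ~p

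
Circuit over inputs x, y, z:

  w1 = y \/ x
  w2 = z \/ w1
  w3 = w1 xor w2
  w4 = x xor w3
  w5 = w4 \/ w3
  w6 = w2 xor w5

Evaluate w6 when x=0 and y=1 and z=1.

1

w1 = 1 \/ 0 = 1
w2 = 1 \/ 1 = 1
w3 = 1 xor 1 = 0
w4 = 0 xor 0 = 0
w5 = 0 \/ 0 = 0
w6 = 1 xor 0 = 1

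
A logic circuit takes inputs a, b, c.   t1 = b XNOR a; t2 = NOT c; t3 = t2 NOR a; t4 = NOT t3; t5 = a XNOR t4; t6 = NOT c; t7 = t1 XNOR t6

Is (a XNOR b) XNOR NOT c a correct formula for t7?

Yes

t1 = b XNOR a
t6 = NOT c
t7 = t1 XNOR t6 = (b XNOR a) XNOR NOT c
At a=0, b=0, c=1: circuit gives 0, formula gives 0.
At a=0, b=0, c=0: circuit gives 1, formula gives 1.
Agrees on all 8 inputs.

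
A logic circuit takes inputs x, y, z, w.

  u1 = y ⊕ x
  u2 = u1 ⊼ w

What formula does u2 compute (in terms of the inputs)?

(y ⊕ x) ⊼ w

u1 = y ⊕ x
u2 = u1 ⊼ w = (y ⊕ x) ⊼ w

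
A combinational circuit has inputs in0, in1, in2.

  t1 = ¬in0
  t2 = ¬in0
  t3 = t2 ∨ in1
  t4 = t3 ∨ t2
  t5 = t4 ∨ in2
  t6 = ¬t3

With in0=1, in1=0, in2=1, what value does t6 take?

t2 = ¬1 = 0
t3 = 0 ∨ 0 = 0
t6 = ¬0 = 1

1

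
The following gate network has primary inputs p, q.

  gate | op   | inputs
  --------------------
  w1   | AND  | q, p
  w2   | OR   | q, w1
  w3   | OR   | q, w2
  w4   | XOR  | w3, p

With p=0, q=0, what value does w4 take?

w1 = 0 AND 0 = 0
w2 = 0 OR 0 = 0
w3 = 0 OR 0 = 0
w4 = 0 XOR 0 = 0

0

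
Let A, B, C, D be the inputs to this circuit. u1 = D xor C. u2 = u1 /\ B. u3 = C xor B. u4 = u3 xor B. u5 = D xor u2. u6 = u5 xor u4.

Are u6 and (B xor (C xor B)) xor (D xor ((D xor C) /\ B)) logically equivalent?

u1 = D xor C
u2 = u1 /\ B = (D xor C) /\ B
u3 = C xor B
u4 = u3 xor B = (C xor B) xor B
u5 = D xor u2 = D xor ((D xor C) /\ B)
u6 = u5 xor u4 = (D xor ((D xor C) /\ B)) xor ((C xor B) xor B)
At A=0, B=0, C=0, D=0: circuit gives 0, formula gives 0.
At A=0, B=0, C=0, D=1: circuit gives 1, formula gives 1.
Agrees on all 16 inputs.

Yes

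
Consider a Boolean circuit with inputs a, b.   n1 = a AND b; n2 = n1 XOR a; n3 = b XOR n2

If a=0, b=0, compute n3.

0

n1 = 0 AND 0 = 0
n2 = 0 XOR 0 = 0
n3 = 0 XOR 0 = 0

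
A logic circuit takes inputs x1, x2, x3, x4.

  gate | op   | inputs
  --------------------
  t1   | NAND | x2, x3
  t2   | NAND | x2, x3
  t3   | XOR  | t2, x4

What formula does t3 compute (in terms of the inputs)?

t2 = x2 NAND x3
t3 = t2 XOR x4 = (x2 NAND x3) XOR x4

(x2 NAND x3) XOR x4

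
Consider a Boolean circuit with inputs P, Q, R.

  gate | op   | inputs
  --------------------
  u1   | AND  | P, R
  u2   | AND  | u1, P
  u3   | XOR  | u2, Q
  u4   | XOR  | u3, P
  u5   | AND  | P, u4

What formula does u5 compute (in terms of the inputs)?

u1 = P AND R
u2 = u1 AND P = (P AND R) AND P
u3 = u2 XOR Q = ((P AND R) AND P) XOR Q
u4 = u3 XOR P = (((P AND R) AND P) XOR Q) XOR P
u5 = P AND u4 = P AND ((((P AND R) AND P) XOR Q) XOR P)

P AND ((((P AND R) AND P) XOR Q) XOR P)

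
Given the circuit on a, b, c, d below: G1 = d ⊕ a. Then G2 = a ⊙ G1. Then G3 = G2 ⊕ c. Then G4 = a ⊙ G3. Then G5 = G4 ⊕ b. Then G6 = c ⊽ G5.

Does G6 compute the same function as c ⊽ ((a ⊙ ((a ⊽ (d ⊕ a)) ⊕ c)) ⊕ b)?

G1 = d ⊕ a
G2 = a ⊙ G1 = a ⊙ (d ⊕ a)
G3 = G2 ⊕ c = (a ⊙ (d ⊕ a)) ⊕ c
G4 = a ⊙ G3 = a ⊙ ((a ⊙ (d ⊕ a)) ⊕ c)
G5 = G4 ⊕ b = (a ⊙ ((a ⊙ (d ⊕ a)) ⊕ c)) ⊕ b
G6 = c ⊽ G5 = c ⊽ ((a ⊙ ((a ⊙ (d ⊕ a)) ⊕ c)) ⊕ b)
At a=1, b=0, c=0, d=0: circuit gives 0, formula gives 1.

No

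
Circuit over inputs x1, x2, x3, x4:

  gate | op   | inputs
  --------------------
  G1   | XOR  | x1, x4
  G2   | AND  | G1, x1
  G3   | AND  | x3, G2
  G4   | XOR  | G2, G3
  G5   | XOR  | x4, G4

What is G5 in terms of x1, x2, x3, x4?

G1 = x1 XOR x4
G2 = G1 AND x1 = (x1 XOR x4) AND x1
G3 = x3 AND G2 = x3 AND ((x1 XOR x4) AND x1)
G4 = G2 XOR G3 = ((x1 XOR x4) AND x1) XOR (x3 AND ((x1 XOR x4) AND x1))
G5 = x4 XOR G4 = x4 XOR (((x1 XOR x4) AND x1) XOR (x3 AND ((x1 XOR x4) AND x1)))

x4 XOR (((x1 XOR x4) AND x1) XOR (x3 AND ((x1 XOR x4) AND x1)))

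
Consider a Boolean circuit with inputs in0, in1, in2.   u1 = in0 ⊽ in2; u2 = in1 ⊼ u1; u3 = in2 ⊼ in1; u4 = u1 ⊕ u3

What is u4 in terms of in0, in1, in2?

(in0 ⊽ in2) ⊕ (in2 ⊼ in1)

u1 = in0 ⊽ in2
u3 = in2 ⊼ in1
u4 = u1 ⊕ u3 = (in0 ⊽ in2) ⊕ (in2 ⊼ in1)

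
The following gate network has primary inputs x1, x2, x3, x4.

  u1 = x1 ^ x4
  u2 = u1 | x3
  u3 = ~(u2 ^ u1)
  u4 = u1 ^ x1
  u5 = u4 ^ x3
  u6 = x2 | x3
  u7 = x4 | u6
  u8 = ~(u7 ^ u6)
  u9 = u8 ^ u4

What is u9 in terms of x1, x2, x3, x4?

u1 = x1 ^ x4
u4 = u1 ^ x1 = (x1 ^ x4) ^ x1
u6 = x2 | x3
u7 = x4 | u6 = x4 | (x2 | x3)
u8 = ~(u7 ^ u6) = ~((x4 | (x2 | x3)) ^ (x2 | x3))
u9 = u8 ^ u4 = (~((x4 | (x2 | x3)) ^ (x2 | x3))) ^ ((x1 ^ x4) ^ x1)

(~((x4 | (x2 | x3)) ^ (x2 | x3))) ^ ((x1 ^ x4) ^ x1)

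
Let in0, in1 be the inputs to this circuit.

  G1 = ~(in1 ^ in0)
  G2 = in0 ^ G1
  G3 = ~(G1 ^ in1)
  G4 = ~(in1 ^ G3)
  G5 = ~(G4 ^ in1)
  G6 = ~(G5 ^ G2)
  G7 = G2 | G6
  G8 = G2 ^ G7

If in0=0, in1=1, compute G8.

1

G1 = ~(1 ^ 0) = 0
G2 = 0 ^ 0 = 0
G3 = ~(0 ^ 1) = 0
G4 = ~(1 ^ 0) = 0
G5 = ~(0 ^ 1) = 0
G6 = ~(0 ^ 0) = 1
G7 = 0 | 1 = 1
G8 = 0 ^ 1 = 1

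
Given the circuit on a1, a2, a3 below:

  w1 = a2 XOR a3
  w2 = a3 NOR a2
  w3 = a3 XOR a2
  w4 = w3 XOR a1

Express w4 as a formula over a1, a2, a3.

(a3 XOR a2) XOR a1

w3 = a3 XOR a2
w4 = w3 XOR a1 = (a3 XOR a2) XOR a1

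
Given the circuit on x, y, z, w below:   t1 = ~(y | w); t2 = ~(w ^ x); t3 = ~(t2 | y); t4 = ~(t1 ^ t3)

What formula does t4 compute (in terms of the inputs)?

~((~(y | w)) ^ (~((~(w ^ x)) | y)))

t1 = ~(y | w)
t2 = ~(w ^ x)
t3 = ~(t2 | y) = ~((~(w ^ x)) | y)
t4 = ~(t1 ^ t3) = ~((~(y | w)) ^ (~((~(w ^ x)) | y)))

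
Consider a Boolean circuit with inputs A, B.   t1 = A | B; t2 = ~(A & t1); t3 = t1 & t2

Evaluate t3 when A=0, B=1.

t1 = 0 | 1 = 1
t2 = ~(0 & 1) = 1
t3 = 1 & 1 = 1

1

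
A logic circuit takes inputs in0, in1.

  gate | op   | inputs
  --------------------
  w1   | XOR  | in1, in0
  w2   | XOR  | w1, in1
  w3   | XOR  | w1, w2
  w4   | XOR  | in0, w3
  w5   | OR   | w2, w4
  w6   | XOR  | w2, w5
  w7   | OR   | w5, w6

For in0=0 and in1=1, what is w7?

w1 = 1 XOR 0 = 1
w2 = 1 XOR 1 = 0
w3 = 1 XOR 0 = 1
w4 = 0 XOR 1 = 1
w5 = 0 OR 1 = 1
w6 = 0 XOR 1 = 1
w7 = 1 OR 1 = 1

1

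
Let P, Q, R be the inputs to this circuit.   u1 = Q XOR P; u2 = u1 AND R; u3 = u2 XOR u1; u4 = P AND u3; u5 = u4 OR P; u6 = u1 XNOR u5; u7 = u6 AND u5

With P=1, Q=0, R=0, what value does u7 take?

1

u1 = 0 XOR 1 = 1
u2 = 1 AND 0 = 0
u3 = 0 XOR 1 = 1
u4 = 1 AND 1 = 1
u5 = 1 OR 1 = 1
u6 = 1 XNOR 1 = 1
u7 = 1 AND 1 = 1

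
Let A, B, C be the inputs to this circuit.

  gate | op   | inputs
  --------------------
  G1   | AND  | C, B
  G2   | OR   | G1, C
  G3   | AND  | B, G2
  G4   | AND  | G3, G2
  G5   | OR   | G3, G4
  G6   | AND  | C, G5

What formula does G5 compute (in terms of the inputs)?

G1 = C AND B
G2 = G1 OR C = (C AND B) OR C
G3 = B AND G2 = B AND ((C AND B) OR C)
G4 = G3 AND G2 = (B AND ((C AND B) OR C)) AND ((C AND B) OR C)
G5 = G3 OR G4 = (B AND ((C AND B) OR C)) OR ((B AND ((C AND B) OR C)) AND ((C AND B) OR C))

(B AND ((C AND B) OR C)) OR ((B AND ((C AND B) OR C)) AND ((C AND B) OR C))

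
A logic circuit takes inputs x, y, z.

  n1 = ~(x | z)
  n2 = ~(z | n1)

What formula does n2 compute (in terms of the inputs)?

n1 = ~(x | z)
n2 = ~(z | n1) = ~(z | (~(x | z)))

~(z | (~(x | z)))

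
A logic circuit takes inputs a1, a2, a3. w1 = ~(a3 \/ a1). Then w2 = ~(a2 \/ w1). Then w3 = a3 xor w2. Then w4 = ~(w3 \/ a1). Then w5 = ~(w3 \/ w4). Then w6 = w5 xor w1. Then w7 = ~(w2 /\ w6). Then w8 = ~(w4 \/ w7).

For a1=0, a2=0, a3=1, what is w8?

0

w1 = ~(1 \/ 0) = 0
w2 = ~(0 \/ 0) = 1
w3 = 1 xor 1 = 0
w4 = ~(0 \/ 0) = 1
w5 = ~(0 \/ 1) = 0
w6 = 0 xor 0 = 0
w7 = ~(1 /\ 0) = 1
w8 = ~(1 \/ 1) = 0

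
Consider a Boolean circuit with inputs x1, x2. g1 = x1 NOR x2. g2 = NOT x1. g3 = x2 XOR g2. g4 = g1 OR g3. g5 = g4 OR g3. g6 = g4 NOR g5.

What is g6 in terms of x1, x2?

g1 = x1 NOR x2
g2 = NOT x1
g3 = x2 XOR g2 = x2 XOR NOT x1
g4 = g1 OR g3 = (x1 NOR x2) OR (x2 XOR NOT x1)
g5 = g4 OR g3 = ((x1 NOR x2) OR (x2 XOR NOT x1)) OR (x2 XOR NOT x1)
g6 = g4 NOR g5 = ((x1 NOR x2) OR (x2 XOR NOT x1)) NOR (((x1 NOR x2) OR (x2 XOR NOT x1)) OR (x2 XOR NOT x1))

((x1 NOR x2) OR (x2 XOR NOT x1)) NOR (((x1 NOR x2) OR (x2 XOR NOT x1)) OR (x2 XOR NOT x1))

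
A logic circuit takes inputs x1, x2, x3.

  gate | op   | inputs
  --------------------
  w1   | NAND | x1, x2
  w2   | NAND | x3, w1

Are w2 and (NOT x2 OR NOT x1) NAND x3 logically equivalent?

Yes

w1 = x1 NAND x2
w2 = x3 NAND w1 = x3 NAND (x1 NAND x2)
At x1=0, x2=0, x3=1: circuit gives 0, formula gives 0.
At x1=0, x2=0, x3=0: circuit gives 1, formula gives 1.
Agrees on all 8 inputs.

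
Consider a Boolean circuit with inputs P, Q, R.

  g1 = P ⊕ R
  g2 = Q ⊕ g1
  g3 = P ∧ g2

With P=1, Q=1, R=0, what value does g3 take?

0

g1 = 1 ⊕ 0 = 1
g2 = 1 ⊕ 1 = 0
g3 = 1 ∧ 0 = 0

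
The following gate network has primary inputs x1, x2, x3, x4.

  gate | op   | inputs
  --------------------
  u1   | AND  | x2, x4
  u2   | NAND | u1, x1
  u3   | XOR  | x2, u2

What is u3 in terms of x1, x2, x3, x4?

x2 XOR ((x2 AND x4) NAND x1)

u1 = x2 AND x4
u2 = u1 NAND x1 = (x2 AND x4) NAND x1
u3 = x2 XOR u2 = x2 XOR ((x2 AND x4) NAND x1)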